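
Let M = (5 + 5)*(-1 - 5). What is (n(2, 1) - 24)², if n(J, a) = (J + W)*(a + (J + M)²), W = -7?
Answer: 283888801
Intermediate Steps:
M = -60 (M = 10*(-6) = -60)
n(J, a) = (-7 + J)*(a + (-60 + J)²) (n(J, a) = (J - 7)*(a + (J - 60)²) = (-7 + J)*(a + (-60 + J)²))
(n(2, 1) - 24)² = ((-7*1 - 7*(-60 + 2)² + 2*1 + 2*(-60 + 2)²) - 24)² = ((-7 - 7*(-58)² + 2 + 2*(-58)²) - 24)² = ((-7 - 7*3364 + 2 + 2*3364) - 24)² = ((-7 - 23548 + 2 + 6728) - 24)² = (-16825 - 24)² = (-16849)² = 283888801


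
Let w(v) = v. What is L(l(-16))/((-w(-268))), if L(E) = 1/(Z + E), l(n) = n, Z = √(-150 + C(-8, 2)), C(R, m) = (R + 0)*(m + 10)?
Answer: -2/16817 - I*√246/134536 ≈ -0.00011893 - 0.00011658*I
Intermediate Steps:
C(R, m) = R*(10 + m)
Z = I*√246 (Z = √(-150 - 8*(10 + 2)) = √(-150 - 8*12) = √(-150 - 96) = √(-246) = I*√246 ≈ 15.684*I)
L(E) = 1/(E + I*√246) (L(E) = 1/(I*√246 + E) = 1/(E + I*√246))
L(l(-16))/((-w(-268))) = 1/((-16 + I*√246)*((-1*(-268)))) = 1/(-16 + I*√246*268) = (1/268)/(-16 + I*√246) = 1/(268*(-16 + I*√246))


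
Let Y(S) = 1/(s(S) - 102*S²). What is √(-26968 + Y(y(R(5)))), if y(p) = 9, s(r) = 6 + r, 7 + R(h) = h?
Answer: I*√1834174834959/8247 ≈ 164.22*I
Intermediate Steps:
R(h) = -7 + h
Y(S) = 1/(6 + S - 102*S²) (Y(S) = 1/((6 + S) - 102*S²) = 1/(6 + S - 102*S²))
√(-26968 + Y(y(R(5)))) = √(-26968 + 1/(6 + 9 - 102*9²)) = √(-26968 + 1/(6 + 9 - 102*81)) = √(-26968 + 1/(6 + 9 - 8262)) = √(-26968 + 1/(-8247)) = √(-26968 - 1/8247) = √(-222405097/8247) = I*√1834174834959/8247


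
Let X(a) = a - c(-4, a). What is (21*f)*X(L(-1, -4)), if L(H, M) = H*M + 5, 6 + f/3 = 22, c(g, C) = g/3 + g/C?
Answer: 10864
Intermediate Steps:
c(g, C) = g/3 + g/C (c(g, C) = g*(⅓) + g/C = g/3 + g/C)
f = 48 (f = -18 + 3*22 = -18 + 66 = 48)
L(H, M) = 5 + H*M
X(a) = 4/3 + a + 4/a (X(a) = a - ((⅓)*(-4) - 4/a) = a - (-4/3 - 4/a) = a + (4/3 + 4/a) = 4/3 + a + 4/a)
(21*f)*X(L(-1, -4)) = (21*48)*(4/3 + (5 - 1*(-4)) + 4/(5 - 1*(-4))) = 1008*(4/3 + (5 + 4) + 4/(5 + 4)) = 1008*(4/3 + 9 + 4/9) = 1008*(97/9) = 10864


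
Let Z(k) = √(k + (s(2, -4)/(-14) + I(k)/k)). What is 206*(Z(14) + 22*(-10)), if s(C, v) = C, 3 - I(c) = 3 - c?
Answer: -45320 + 412*√182/7 ≈ -44526.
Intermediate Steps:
I(c) = c (I(c) = 3 - (3 - c) = 3 + (-3 + c) = c)
Z(k) = √(6/7 + k) (Z(k) = √(k + (2/(-14) + k/k)) = √(k + (2*(-1/14) + 1)) = √(k + (-⅐ + 1)) = √(k + 6/7) = √(6/7 + k))
206*(Z(14) + 22*(-10)) = 206*(√(42 + 49*14)/7 + 22*(-10)) = 206*(√(42 + 686)/7 - 220) = 206*(√728/7 - 220) = 206*((2*√182)/7 - 220) = 206*(2*√182/7 - 220) = 206*(-220 + 2*√182/7) = -45320 + 412*√182/7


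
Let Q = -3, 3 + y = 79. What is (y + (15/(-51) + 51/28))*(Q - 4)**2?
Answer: 258321/68 ≈ 3798.8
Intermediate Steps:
y = 76 (y = -3 + 79 = 76)
(y + (15/(-51) + 51/28))*(Q - 4)**2 = (76 + (15/(-51) + 51/28))*(-3 - 4)**2 = (76 + (15*(-1/51) + 51*(1/28)))*(-7)**2 = (76 + (-5/17 + 51/28))*49 = (76 + 727/476)*49 = (36903/476)*49 = 258321/68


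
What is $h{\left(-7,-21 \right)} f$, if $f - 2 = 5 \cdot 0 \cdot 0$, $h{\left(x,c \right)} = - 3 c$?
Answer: $126$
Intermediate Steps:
$f = 2$ ($f = 2 + 5 \cdot 0 \cdot 0 = 2 + 0 \cdot 0 = 2 + 0 = 2$)
$h{\left(-7,-21 \right)} f = \left(-3\right) \left(-21\right) 2 = 63 \cdot 2 = 126$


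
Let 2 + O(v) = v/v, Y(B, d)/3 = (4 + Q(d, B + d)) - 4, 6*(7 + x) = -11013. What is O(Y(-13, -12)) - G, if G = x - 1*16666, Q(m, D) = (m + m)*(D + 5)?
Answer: 37015/2 ≈ 18508.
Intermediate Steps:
Q(m, D) = 2*m*(5 + D) (Q(m, D) = (2*m)*(5 + D) = 2*m*(5 + D))
x = -3685/2 (x = -7 + (⅙)*(-11013) = -7 - 3671/2 = -3685/2 ≈ -1842.5)
Y(B, d) = 6*d*(5 + B + d) (Y(B, d) = 3*((4 + 2*d*(5 + (B + d))) - 4) = 3*((4 + 2*d*(5 + B + d)) - 4) = 3*(2*d*(5 + B + d)) = 6*d*(5 + B + d))
O(v) = -1 (O(v) = -2 + v/v = -2 + 1 = -1)
G = -37017/2 (G = -3685/2 - 1*16666 = -3685/2 - 16666 = -37017/2 ≈ -18509.)
O(Y(-13, -12)) - G = -1 - 1*(-37017/2) = -1 + 37017/2 = 37015/2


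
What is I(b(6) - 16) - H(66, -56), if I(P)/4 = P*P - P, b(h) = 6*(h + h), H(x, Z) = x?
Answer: 12254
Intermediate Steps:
b(h) = 12*h (b(h) = 6*(2*h) = 12*h)
I(P) = -4*P + 4*P² (I(P) = 4*(P*P - P) = 4*(P² - P) = -4*P + 4*P²)
I(b(6) - 16) - H(66, -56) = 4*(12*6 - 16)*(-1 + (12*6 - 16)) - 1*66 = 4*(72 - 16)*(-1 + (72 - 16)) - 66 = 4*56*(-1 + 56) - 66 = 4*56*55 - 66 = 12320 - 66 = 12254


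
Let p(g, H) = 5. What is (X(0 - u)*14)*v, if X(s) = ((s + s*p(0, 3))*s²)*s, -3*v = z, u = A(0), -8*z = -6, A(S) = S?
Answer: 0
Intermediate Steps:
z = ¾ (z = -⅛*(-6) = ¾ ≈ 0.75000)
u = 0
v = -¼ (v = -⅓*¾ = -¼ ≈ -0.25000)
X(s) = 6*s⁴ (X(s) = ((s + s*5)*s²)*s = ((s + 5*s)*s²)*s = ((6*s)*s²)*s = (6*s³)*s = 6*s⁴)
(X(0 - u)*14)*v = ((6*(0 - 1*0)⁴)*14)*(-¼) = ((6*(0 + 0)⁴)*14)*(-¼) = ((6*0⁴)*14)*(-¼) = ((6*0)*14)*(-¼) = (0*14)*(-¼) = 0*(-¼) = 0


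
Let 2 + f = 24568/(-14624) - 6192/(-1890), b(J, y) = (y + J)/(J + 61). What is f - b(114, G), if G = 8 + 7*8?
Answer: -1363667/959700 ≈ -1.4209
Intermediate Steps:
G = 64 (G = 8 + 56 = 64)
b(J, y) = (J + y)/(61 + J)
f = -77503/191940 (f = -2 + (24568/(-14624) - 6192/(-1890)) = -2 + (24568*(-1/14624) - 6192*(-1/1890)) = -2 + (-3071/1828 + 344/105) = -2 + 306377/191940 = -77503/191940 ≈ -0.40379)
f - b(114, G) = -77503/191940 - (114 + 64)/(61 + 114) = -77503/191940 - 178/175 = -1363667/959700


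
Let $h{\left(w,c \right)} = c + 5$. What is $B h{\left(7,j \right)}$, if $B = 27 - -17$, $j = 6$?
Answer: $484$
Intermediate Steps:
$h{\left(w,c \right)} = 5 + c$
$B = 44$ ($B = 27 + 17 = 44$)
$B h{\left(7,j \right)} = 44 \left(5 + 6\right) = 44 \cdot 11 = 484$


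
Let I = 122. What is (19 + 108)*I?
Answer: 15494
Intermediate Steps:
(19 + 108)*I = (19 + 108)*122 = 127*122 = 15494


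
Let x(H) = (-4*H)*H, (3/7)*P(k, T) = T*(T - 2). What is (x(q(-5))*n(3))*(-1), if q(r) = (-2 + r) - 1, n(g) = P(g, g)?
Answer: 1792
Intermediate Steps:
P(k, T) = 7*T*(-2 + T)/3 (P(k, T) = 7*(T*(T - 2))/3 = 7*(T*(-2 + T))/3 = 7*T*(-2 + T)/3)
n(g) = 7*g*(-2 + g)/3
q(r) = -3 + r
x(H) = -4*H²
(x(q(-5))*n(3))*(-1) = ((-4*(-3 - 5)²)*((7/3)*3*(-2 + 3)))*(-1) = ((-4*(-8)²)*((7/3)*3*1))*(-1) = (-4*64*7)*(-1) = -256*7*(-1) = -1792*(-1) = 1792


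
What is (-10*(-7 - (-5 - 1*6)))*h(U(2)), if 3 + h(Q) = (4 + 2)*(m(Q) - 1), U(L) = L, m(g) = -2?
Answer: 840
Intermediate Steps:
h(Q) = -21 (h(Q) = -3 + (4 + 2)*(-2 - 1) = -3 + 6*(-3) = -3 - 18 = -21)
(-10*(-7 - (-5 - 1*6)))*h(U(2)) = -10*(-7 - (-5 - 1*6))*(-21) = -10*(-7 - (-5 - 6))*(-21) = -10*(-7 - 1*(-11))*(-21) = -10*(-7 + 11)*(-21) = -10*4*(-21) = -40*(-21) = 840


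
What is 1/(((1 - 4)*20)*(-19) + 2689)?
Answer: 1/3829 ≈ 0.00026116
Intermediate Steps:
1/(((1 - 4)*20)*(-19) + 2689) = 1/(-3*20*(-19) + 2689) = 1/(-60*(-19) + 2689) = 1/(1140 + 2689) = 1/3829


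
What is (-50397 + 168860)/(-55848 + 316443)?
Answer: 118463/260595 ≈ 0.45459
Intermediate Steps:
(-50397 + 168860)/(-55848 + 316443) = 118463/260595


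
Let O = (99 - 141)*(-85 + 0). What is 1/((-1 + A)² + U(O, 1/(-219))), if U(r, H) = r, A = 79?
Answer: 1/9654 ≈ 0.00010358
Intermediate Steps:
O = 3570 (O = -42*(-85) = 3570)
1/((-1 + A)² + U(O, 1/(-219))) = 1/((-1 + 79)² + 3570) = 1/(78² + 3570) = 1/(6084 + 3570) = 1/9654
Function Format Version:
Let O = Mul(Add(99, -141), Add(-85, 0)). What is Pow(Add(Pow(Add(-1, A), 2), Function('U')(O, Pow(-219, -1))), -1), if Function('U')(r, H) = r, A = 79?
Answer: Rational(1, 9654) ≈ 0.00010358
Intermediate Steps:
O = 3570 (O = Mul(-42, -85) = 3570)
Pow(Add(Pow(Add(-1, A), 2), Function('U')(O, Pow(-219, -1))), -1) = Pow(Add(Pow(Add(-1, 79), 2), 3570), -1) = Pow(Add(Pow(78, 2), 3570), -1) = Pow(Add(6084, 3570), -1) = Pow(9654, -1) = Rational(1, 9654)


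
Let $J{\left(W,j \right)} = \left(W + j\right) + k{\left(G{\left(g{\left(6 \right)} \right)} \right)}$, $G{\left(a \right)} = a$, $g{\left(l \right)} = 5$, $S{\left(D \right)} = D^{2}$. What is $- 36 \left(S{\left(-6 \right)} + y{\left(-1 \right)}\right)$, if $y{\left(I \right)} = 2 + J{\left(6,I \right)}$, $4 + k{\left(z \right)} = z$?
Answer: $-1584$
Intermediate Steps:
$k{\left(z \right)} = -4 + z$
$J{\left(W,j \right)} = 1 + W + j$ ($J{\left(W,j \right)} = \left(W + j\right) + \left(-4 + 5\right) = \left(W + j\right) + 1 = 1 + W + j$)
$y{\left(I \right)} = 9 + I$ ($y{\left(I \right)} = 2 + \left(1 + 6 + I\right) = 2 + \left(7 + I\right) = 9 + I$)
$- 36 \left(S{\left(-6 \right)} + y{\left(-1 \right)}\right) = - 36 \left(\left(-6\right)^{2} + \left(9 - 1\right)\right) = - 36 \left(36 + 8\right) = \left(-36\right) 44 = -1584$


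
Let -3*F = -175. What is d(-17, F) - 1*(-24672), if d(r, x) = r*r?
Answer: 24961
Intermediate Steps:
F = 175/3 (F = -⅓*(-175) = 175/3 ≈ 58.333)
d(r, x) = r²
d(-17, F) - 1*(-24672) = (-17)² - 1*(-24672) = 289 + 24672 = 24961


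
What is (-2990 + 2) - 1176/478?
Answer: -714720/239 ≈ -2990.5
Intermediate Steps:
(-2990 + 2) - 1176/478 = -2988 - 1176*1/478 = -2988 - 588/239 = -714720/239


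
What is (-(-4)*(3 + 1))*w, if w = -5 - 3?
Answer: -128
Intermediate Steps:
w = -8
(-(-4)*(3 + 1))*w = -(-4)*(3 + 1)*(-8) = -(-4)*4*(-8) = -1*(-16)*(-8) = 16*(-8) = -128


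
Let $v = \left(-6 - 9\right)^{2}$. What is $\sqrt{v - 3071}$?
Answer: $i \sqrt{2846} \approx 53.348 i$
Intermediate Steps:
$v = 225$ ($v = \left(-6 - 9\right)^{2} = \left(-15\right)^{2} = 225$)
$\sqrt{v - 3071} = \sqrt{225 - 3071} = \sqrt{-2846} = i \sqrt{2846}$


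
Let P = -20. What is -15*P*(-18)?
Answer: -5400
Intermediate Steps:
-15*P*(-18) = -15*(-20)*(-18) = 300*(-18) = -5400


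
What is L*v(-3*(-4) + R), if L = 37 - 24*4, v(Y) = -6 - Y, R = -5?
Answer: 767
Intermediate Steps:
L = -59 (L = 37 - 96 = -59)
L*v(-3*(-4) + R) = -59*(-6 - (-3*(-4) - 5)) = -59*(-6 - (12 - 5)) = -59*(-6 - 1*7) = -59*(-6 - 7) = -59*(-13) = 767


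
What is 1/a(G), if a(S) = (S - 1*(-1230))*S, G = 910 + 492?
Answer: 1/3690064 ≈ 2.7100e-7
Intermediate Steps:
G = 1402
a(S) = S*(1230 + S) (a(S) = (S + 1230)*S = (1230 + S)*S = S*(1230 + S))
1/a(G) = 1/(1402*(1230 + 1402)) = 1/(1402*2632) = 1/3690064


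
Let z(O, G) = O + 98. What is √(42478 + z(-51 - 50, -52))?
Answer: 5*√1699 ≈ 206.09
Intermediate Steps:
z(O, G) = 98 + O
√(42478 + z(-51 - 50, -52)) = √(42478 + (98 + (-51 - 50))) = √(42478 + (98 - 101)) = √(42478 - 3) = √42475 = 5*√1699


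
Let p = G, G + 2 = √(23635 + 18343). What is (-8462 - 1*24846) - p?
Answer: -33306 - √41978 ≈ -33511.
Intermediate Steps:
G = -2 + √41978 (G = -2 + √(23635 + 18343) = -2 + √41978 ≈ 202.89)
p = -2 + √41978 ≈ 202.89
(-8462 - 1*24846) - p = (-8462 - 1*24846) - (-2 + √41978) = (-8462 - 24846) + (2 - √41978) = -33308 + (2 - √41978) = -33306 - √41978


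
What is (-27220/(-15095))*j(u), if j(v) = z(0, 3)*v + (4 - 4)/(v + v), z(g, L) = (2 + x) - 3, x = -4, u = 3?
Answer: -81660/3019 ≈ -27.049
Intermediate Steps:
z(g, L) = -5 (z(g, L) = (2 - 4) - 3 = -2 - 3 = -5)
j(v) = -5*v (j(v) = -5*v + (4 - 4)/(v + v) = -5*v + 0/((2*v)) = -5*v + 0*(1/(2*v)) = -5*v + 0 = -5*v)
(-27220/(-15095))*j(u) = (-27220/(-15095))*(-5*3) = -27220*(-1/15095)*(-15) = (5444/3019)*(-15) = -81660/3019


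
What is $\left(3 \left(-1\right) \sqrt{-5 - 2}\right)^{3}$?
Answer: $189 i \sqrt{7} \approx 500.05 i$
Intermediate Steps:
$\left(3 \left(-1\right) \sqrt{-5 - 2}\right)^{3} = \left(- 3 \sqrt{-7}\right)^{3} = \left(- 3 i \sqrt{7}\right)^{3} = 189 i \sqrt{7}$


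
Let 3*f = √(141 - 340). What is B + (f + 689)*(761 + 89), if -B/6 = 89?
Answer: 585116 + 850*I*√199/3 ≈ 5.8512e+5 + 3996.9*I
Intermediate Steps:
B = -534 (B = -6*89 = -534)
f = I*√199/3 (f = √(141 - 340)/3 = √(-199)/3 = (I*√199)/3 = I*√199/3 ≈ 4.7022*I)
B + (f + 689)*(761 + 89) = -534 + (I*√199/3 + 689)*(761 + 89) = -534 + (689 + I*√199/3)*850 = -534 + (585650 + 850*I*√199/3) = 585116 + 850*I*√199/3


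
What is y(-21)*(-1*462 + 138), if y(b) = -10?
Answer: 3240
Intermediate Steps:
y(-21)*(-1*462 + 138) = -10*(-1*462 + 138) = -10*(-462 + 138) = -10*(-324) = 3240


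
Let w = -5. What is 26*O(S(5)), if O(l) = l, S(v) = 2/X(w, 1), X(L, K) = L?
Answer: -52/5 ≈ -10.400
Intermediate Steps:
S(v) = -⅖ (S(v) = 2/(-5) = 2*(-⅕) = -⅖)
26*O(S(5)) = 26*(-⅖) = -52/5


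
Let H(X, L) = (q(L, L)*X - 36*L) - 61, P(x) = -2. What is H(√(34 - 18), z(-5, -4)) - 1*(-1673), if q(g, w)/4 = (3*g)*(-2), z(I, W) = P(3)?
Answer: 1876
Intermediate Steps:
z(I, W) = -2
q(g, w) = -24*g (q(g, w) = 4*((3*g)*(-2)) = 4*(-6*g) = -24*g)
H(X, L) = -61 - 36*L - 24*L*X (H(X, L) = ((-24*L)*X - 36*L) - 61 = (-24*L*X - 36*L) - 61 = (-36*L - 24*L*X) - 61 = -61 - 36*L - 24*L*X)
H(√(34 - 18), z(-5, -4)) - 1*(-1673) = (-61 - 36*(-2) - 24*(-2)*√(34 - 18)) - 1*(-1673) = (-61 + 72 - 24*(-2)*√16) + 1673 = (-61 + 72 - 24*(-2)*4) + 1673 = (-61 + 72 + 192) + 1673 = 203 + 1673 = 1876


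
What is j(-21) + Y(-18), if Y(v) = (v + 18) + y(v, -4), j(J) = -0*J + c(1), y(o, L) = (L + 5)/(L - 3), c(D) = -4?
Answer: -29/7 ≈ -4.1429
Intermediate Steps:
y(o, L) = (5 + L)/(-3 + L)
j(J) = -4 (j(J) = -0*J - 4 = -4*0 - 4 = 0 - 4 = -4)
Y(v) = 125/7 + v (Y(v) = (v + 18) + (5 - 4)/(-3 - 4) = (18 + v) + 1/(-7) = (18 + v) - ⅐*1 = (18 + v) - ⅐ = 125/7 + v)
j(-21) + Y(-18) = -4 + (125/7 - 18) = -4 - ⅐ = -29/7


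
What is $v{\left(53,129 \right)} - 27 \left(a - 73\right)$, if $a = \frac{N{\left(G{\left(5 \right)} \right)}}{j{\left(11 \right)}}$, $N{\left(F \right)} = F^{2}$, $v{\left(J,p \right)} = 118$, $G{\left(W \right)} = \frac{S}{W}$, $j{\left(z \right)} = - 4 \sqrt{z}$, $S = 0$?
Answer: $2089$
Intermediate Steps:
$G{\left(W \right)} = 0$ ($G{\left(W \right)} = \frac{0}{W} = 0$)
$a = 0$ ($a = \frac{0^{2}}{\left(-4\right) \sqrt{11}} = 0 \left(- \frac{\sqrt{11}}{44}\right) = 0$)
$v{\left(53,129 \right)} - 27 \left(a - 73\right) = 118 - 27 \left(0 - 73\right) = 118 - 27 \left(-73\right) = 118 - -1971 = 118 + 1971 = 2089$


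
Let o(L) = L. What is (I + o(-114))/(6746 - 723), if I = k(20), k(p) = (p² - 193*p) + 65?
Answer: -3509/6023 ≈ -0.58260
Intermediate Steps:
k(p) = 65 + p² - 193*p
I = -3395 (I = 65 + 20² - 193*20 = 65 + 400 - 3860 = -3395)
(I + o(-114))/(6746 - 723) = (-3395 - 114)/(6746 - 723) = -3509/6023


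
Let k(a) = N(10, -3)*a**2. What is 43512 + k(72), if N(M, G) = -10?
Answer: -8328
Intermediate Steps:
k(a) = -10*a**2
43512 + k(72) = 43512 - 10*72**2 = 43512 - 10*5184 = 43512 - 51840 = -8328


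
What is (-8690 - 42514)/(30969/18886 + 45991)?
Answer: -967038744/868616995 ≈ -1.1133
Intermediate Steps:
(-8690 - 42514)/(30969/18886 + 45991) = -51204/(30969*(1/18886) + 45991) = -51204/(30969/18886 + 45991) = -51204/868616995/18886 = -51204*18886/868616995 = -967038744/868616995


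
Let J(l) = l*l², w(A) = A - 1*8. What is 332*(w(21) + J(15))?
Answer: 1124816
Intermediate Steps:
w(A) = -8 + A (w(A) = A - 8 = -8 + A)
J(l) = l³
332*(w(21) + J(15)) = 332*((-8 + 21) + 15³) = 332*(13 + 3375) = 332*3388 = 1124816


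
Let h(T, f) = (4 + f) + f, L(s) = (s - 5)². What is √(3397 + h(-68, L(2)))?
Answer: √3419 ≈ 58.472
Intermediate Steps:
L(s) = (-5 + s)²
h(T, f) = 4 + 2*f
√(3397 + h(-68, L(2))) = √(3397 + (4 + 2*(-5 + 2)²)) = √(3397 + (4 + 2*(-3)²)) = √(3397 + (4 + 2*9)) = √(3397 + (4 + 18)) = √(3397 + 22) = √3419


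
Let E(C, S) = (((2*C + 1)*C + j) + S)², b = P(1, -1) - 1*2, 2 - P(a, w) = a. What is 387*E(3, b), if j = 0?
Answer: 154800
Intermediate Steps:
P(a, w) = 2 - a
b = -1 (b = (2 - 1*1) - 1*2 = (2 - 1) - 2 = 1 - 2 = -1)
E(C, S) = (S + C*(1 + 2*C))² (E(C, S) = (((2*C + 1)*C + 0) + S)² = (((1 + 2*C)*C + 0) + S)² = ((C*(1 + 2*C) + 0) + S)² = (C*(1 + 2*C) + S)² = (S + C*(1 + 2*C))²)
387*E(3, b) = 387*(3 - 1 + 2*3²)² = 387*(3 - 1 + 2*9)² = 387*(3 - 1 + 18)² = 387*20² = 387*400 = 154800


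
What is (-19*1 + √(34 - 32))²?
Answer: (19 - √2)² ≈ 309.26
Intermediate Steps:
(-19*1 + √(34 - 32))² = (-19 + √2)²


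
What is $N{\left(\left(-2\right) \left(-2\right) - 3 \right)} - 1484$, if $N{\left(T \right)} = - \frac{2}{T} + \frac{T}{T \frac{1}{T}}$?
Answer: $-1485$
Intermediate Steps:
$N{\left(T \right)} = T - \frac{2}{T}$ ($N{\left(T \right)} = - \frac{2}{T} + \frac{T}{1} = - \frac{2}{T} + T 1 = - \frac{2}{T} + T = T - \frac{2}{T}$)
$N{\left(\left(-2\right) \left(-2\right) - 3 \right)} - 1484 = \left(\left(\left(-2\right) \left(-2\right) - 3\right) - \frac{2}{\left(-2\right) \left(-2\right) - 3}\right) - 1484 = \left(\left(4 - 3\right) - \frac{2}{4 - 3}\right) - 1484 = \left(1 - \frac{2}{1}\right) - 1484 = \left(1 - 2\right) - 1484 = -1 - 1484 = -1485$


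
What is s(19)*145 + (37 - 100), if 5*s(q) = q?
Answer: 488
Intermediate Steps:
s(q) = q/5
s(19)*145 + (37 - 100) = ((⅕)*19)*145 + (37 - 100) = (19/5)*145 - 63 = 551 - 63 = 488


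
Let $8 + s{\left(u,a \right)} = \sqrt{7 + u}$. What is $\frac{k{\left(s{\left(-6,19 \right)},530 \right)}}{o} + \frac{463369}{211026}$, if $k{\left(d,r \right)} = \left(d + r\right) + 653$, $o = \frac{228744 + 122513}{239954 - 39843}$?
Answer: $\frac{49823623294769}{74124359682} \approx 672.16$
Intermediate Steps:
$o = \frac{351257}{200111} \approx 1.7553$
$s{\left(u,a \right)} = -8 + \sqrt{7 + u}$
$k{\left(d,r \right)} = 653 + d + r$
$\frac{k{\left(s{\left(-6,19 \right)},530 \right)}}{o} + \frac{463369}{211026} = \frac{653 - \left(8 - \sqrt{7 - 6}\right) + 530}{\frac{351257}{200111}} + \frac{463369}{211026} = \left(653 - \left(8 - \sqrt{1}\right) + 530\right) \frac{200111}{351257} + 463369 \cdot \frac{1}{211026} = \left(653 + \left(-8 + 1\right) + 530\right) \frac{200111}{351257} + \frac{463369}{211026} = \left(653 - 7 + 530\right) \frac{200111}{351257} + \frac{463369}{211026} = 1176 \cdot \frac{200111}{351257} + \frac{463369}{211026} = \frac{235330536}{351257} + \frac{463369}{211026} = \frac{49823623294769}{74124359682}$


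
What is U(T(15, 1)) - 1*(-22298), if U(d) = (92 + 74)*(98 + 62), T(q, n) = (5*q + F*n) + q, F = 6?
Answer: 48858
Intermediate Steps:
T(q, n) = 6*n + 6*q (T(q, n) = (5*q + 6*n) + q = 6*n + 6*q)
U(d) = 26560 (U(d) = 166*160 = 26560)
U(T(15, 1)) - 1*(-22298) = 26560 - 1*(-22298) = 26560 + 22298 = 48858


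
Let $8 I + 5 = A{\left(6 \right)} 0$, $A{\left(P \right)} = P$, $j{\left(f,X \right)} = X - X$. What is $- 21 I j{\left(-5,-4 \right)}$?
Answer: $0$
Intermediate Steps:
$j{\left(f,X \right)} = 0$
$I = - \frac{5}{8}$ ($I = - \frac{5}{8} + \frac{6 \cdot 0}{8} = - \frac{5}{8} + \frac{1}{8} \cdot 0 = - \frac{5}{8} + 0 = - \frac{5}{8} \approx -0.625$)
$- 21 I j{\left(-5,-4 \right)} = \left(-21\right) \left(- \frac{5}{8}\right) 0 = \frac{105}{8} \cdot 0 = 0$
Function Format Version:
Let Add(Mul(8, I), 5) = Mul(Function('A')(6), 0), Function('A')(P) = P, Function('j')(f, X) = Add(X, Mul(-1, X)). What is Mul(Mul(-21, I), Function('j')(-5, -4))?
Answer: 0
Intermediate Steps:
Function('j')(f, X) = 0
I = Rational(-5, 8) (I = Add(Rational(-5, 8), Mul(Rational(1, 8), Mul(6, 0))) = Add(Rational(-5, 8), Mul(Rational(1, 8), 0)) = Add(Rational(-5, 8), 0) = Rational(-5, 8) ≈ -0.62500)
Mul(Mul(-21, I), Function('j')(-5, -4)) = Mul(Mul(-21, Rational(-5, 8)), 0) = Mul(Rational(105, 8), 0) = 0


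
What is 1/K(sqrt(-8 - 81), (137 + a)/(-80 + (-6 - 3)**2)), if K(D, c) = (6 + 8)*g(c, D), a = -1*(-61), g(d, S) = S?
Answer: -I*sqrt(89)/1246 ≈ -0.0075714*I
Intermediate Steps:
a = 61
K(D, c) = 14*D (K(D, c) = (6 + 8)*D = 14*D)
1/K(sqrt(-8 - 81), (137 + a)/(-80 + (-6 - 3)**2)) = 1/(14*sqrt(-8 - 81)) = 1/(14*sqrt(-89)) = 1/(14*(I*sqrt(89))) = 1/(14*I*sqrt(89)) = -I*sqrt(89)/1246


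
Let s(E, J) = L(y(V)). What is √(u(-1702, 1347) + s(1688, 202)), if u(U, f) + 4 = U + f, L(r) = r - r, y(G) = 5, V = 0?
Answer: I*√359 ≈ 18.947*I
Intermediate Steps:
L(r) = 0
s(E, J) = 0
u(U, f) = -4 + U + f (u(U, f) = -4 + (U + f) = -4 + U + f)
√(u(-1702, 1347) + s(1688, 202)) = √((-4 - 1702 + 1347) + 0) = √(-359 + 0) = √(-359) = I*√359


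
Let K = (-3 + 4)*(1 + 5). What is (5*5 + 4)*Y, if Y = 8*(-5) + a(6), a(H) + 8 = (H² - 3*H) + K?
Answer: -696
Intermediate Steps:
K = 6 (K = 1*6 = 6)
a(H) = -2 + H² - 3*H (a(H) = -8 + ((H² - 3*H) + 6) = -8 + (6 + H² - 3*H) = -2 + H² - 3*H)
Y = -24 (Y = 8*(-5) + (-2 + 6² - 3*6) = -40 + (-2 + 36 - 18) = -40 + 16 = -24)
(5*5 + 4)*Y = (5*5 + 4)*(-24) = (25 + 4)*(-24) = 29*(-24) = -696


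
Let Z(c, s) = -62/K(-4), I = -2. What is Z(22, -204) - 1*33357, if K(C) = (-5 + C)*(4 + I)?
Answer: -300182/9 ≈ -33354.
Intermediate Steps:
K(C) = -10 + 2*C (K(C) = (-5 + C)*(4 - 2) = (-5 + C)*2 = -10 + 2*C)
Z(c, s) = 31/9 (Z(c, s) = -62/(-10 + 2*(-4)) = -62/(-10 - 8) = -62/(-18) = -62*(-1/18) = 31/9)
Z(22, -204) - 1*33357 = 31/9 - 1*33357 = 31/9 - 33357 = -300182/9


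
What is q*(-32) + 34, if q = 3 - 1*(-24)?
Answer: -830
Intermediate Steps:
q = 27 (q = 3 + 24 = 27)
q*(-32) + 34 = 27*(-32) + 34 = -864 + 34 = -830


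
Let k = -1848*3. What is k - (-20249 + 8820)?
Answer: 5885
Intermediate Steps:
k = -5544
k - (-20249 + 8820) = -5544 - (-20249 + 8820) = -5544 - 1*(-11429) = -5544 + 11429 = 5885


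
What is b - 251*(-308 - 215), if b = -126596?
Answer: 4677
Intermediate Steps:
b - 251*(-308 - 215) = -126596 - 251*(-308 - 215) = -126596 - 251*(-523) = -126596 + 131273 = 4677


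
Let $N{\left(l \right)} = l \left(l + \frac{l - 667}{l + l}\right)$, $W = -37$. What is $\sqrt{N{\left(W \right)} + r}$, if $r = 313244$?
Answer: $\sqrt{314261} \approx 560.59$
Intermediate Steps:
$N{\left(l \right)} = l \left(l + \frac{-667 + l}{2 l}\right)$
$\sqrt{N{\left(W \right)} + r} = \sqrt{\left(- \frac{667}{2} + \left(-37\right)^{2} + \frac{1}{2} \left(-37\right)\right) + 313244} = \sqrt{\left(- \frac{667}{2} + 1369 - \frac{37}{2}\right) + 313244} = \sqrt{1017 + 313244} = \sqrt{314261}$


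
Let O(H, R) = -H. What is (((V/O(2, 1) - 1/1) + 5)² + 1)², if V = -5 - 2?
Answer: 52441/16 ≈ 3277.6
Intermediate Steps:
V = -7
(((V/O(2, 1) - 1/1) + 5)² + 1)² = (((-7/((-1*2)) - 1/1) + 5)² + 1)² = (((-7/(-2) - 1*1) + 5)² + 1)² = (((-7*(-½) - 1) + 5)² + 1)² = (((7/2 - 1) + 5)² + 1)² = ((5/2 + 5)² + 1)² = ((15/2)² + 1)² = (225/4 + 1)² = (229/4)² = 52441/16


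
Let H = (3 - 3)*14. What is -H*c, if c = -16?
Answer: 0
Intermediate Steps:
H = 0 (H = 0*14 = 0)
-H*c = -0*(-16) = -1*0 = 0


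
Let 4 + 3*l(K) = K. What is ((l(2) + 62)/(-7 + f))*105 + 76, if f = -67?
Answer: -408/37 ≈ -11.027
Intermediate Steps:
l(K) = -4/3 + K/3
((l(2) + 62)/(-7 + f))*105 + 76 = (((-4/3 + (⅓)*2) + 62)/(-7 - 67))*105 + 76 = (((-4/3 + ⅔) + 62)/(-74))*105 + 76 = ((-⅔ + 62)*(-1/74))*105 + 76 = ((184/3)*(-1/74))*105 + 76 = -92/111*105 + 76 = -3220/37 + 76 = -408/37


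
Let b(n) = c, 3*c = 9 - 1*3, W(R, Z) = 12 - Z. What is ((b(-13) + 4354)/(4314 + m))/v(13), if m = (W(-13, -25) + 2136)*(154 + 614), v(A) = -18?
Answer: -121/836589 ≈ -0.00014463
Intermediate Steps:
c = 2 (c = (9 - 1*3)/3 = (9 - 3)/3 = (⅓)*6 = 2)
m = 1668864 (m = ((12 - 1*(-25)) + 2136)*(154 + 614) = ((12 + 25) + 2136)*768 = (37 + 2136)*768 = 2173*768 = 1668864)
b(n) = 2
((b(-13) + 4354)/(4314 + m))/v(13) = ((2 + 4354)/(4314 + 1668864))/(-18) = (4356/1673178)*(-1/18) = (4356*(1/1673178))*(-1/18) = (726/278863)*(-1/18) = -121/836589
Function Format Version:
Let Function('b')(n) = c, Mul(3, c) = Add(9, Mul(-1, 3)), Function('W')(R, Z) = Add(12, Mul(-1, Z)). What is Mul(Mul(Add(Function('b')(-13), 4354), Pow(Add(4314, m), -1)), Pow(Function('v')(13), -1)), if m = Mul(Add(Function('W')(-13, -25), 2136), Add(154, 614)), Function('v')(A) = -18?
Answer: Rational(-121, 836589) ≈ -0.00014463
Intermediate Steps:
c = 2 (c = Mul(Rational(1, 3), Add(9, Mul(-1, 3))) = Mul(Rational(1, 3), Add(9, -3)) = Mul(Rational(1, 3), 6) = 2)
m = 1668864 (m = Mul(Add(Add(12, Mul(-1, -25)), 2136), Add(154, 614)) = Mul(Add(Add(12, 25), 2136), 768) = Mul(Add(37, 2136), 768) = Mul(2173, 768) = 1668864)
Function('b')(n) = 2
Mul(Mul(Add(Function('b')(-13), 4354), Pow(Add(4314, m), -1)), Pow(Function('v')(13), -1)) = Mul(Mul(Add(2, 4354), Pow(Add(4314, 1668864), -1)), Pow(-18, -1)) = Mul(Mul(4356, Pow(1673178, -1)), Rational(-1, 18)) = Mul(Mul(4356, Rational(1, 1673178)), Rational(-1, 18)) = Mul(Rational(726, 278863), Rational(-1, 18)) = Rational(-121, 836589)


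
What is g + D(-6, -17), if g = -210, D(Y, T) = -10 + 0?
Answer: -220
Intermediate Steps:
D(Y, T) = -10
g + D(-6, -17) = -210 - 10 = -220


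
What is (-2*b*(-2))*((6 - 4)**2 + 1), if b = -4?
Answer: -80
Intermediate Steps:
(-2*b*(-2))*((6 - 4)**2 + 1) = (-2*(-4)*(-2))*((6 - 4)**2 + 1) = (8*(-2))*(2**2 + 1) = -16*(4 + 1) = -16*5 = -80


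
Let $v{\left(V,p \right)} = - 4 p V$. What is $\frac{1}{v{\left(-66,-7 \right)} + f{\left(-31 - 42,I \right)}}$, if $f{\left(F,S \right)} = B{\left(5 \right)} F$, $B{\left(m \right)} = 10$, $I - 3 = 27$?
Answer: $- \frac{1}{2578} \approx -0.0003879$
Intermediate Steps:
$I = 30$ ($I = 3 + 27 = 30$)
$v{\left(V,p \right)} = - 4 V p$
$f{\left(F,S \right)} = 10 F$
$\frac{1}{v{\left(-66,-7 \right)} + f{\left(-31 - 42,I \right)}} = \frac{1}{\left(-4\right) \left(-66\right) \left(-7\right) + 10 \left(-31 - 42\right)} = \frac{1}{-1848 + 10 \left(-73\right)} = \frac{1}{-1848 - 730} = \frac{1}{-2578} = - \frac{1}{2578}$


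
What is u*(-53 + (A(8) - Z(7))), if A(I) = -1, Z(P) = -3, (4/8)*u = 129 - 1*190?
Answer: 6222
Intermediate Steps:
u = -122 (u = 2*(129 - 1*190) = 2*(129 - 190) = 2*(-61) = -122)
u*(-53 + (A(8) - Z(7))) = -122*(-53 + (-1 - 1*(-3))) = -122*(-53 + (-1 + 3)) = -122*(-53 + 2) = -122*(-51) = 6222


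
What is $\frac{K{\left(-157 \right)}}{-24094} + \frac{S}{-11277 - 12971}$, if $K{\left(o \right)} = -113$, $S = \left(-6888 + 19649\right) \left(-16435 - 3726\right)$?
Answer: $\frac{442769646357}{41730808} \approx 10610.0$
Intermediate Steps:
$S = -257274521$ ($S = 12761 \left(-20161\right) = -257274521$)
$\frac{K{\left(-157 \right)}}{-24094} + \frac{S}{-11277 - 12971} = - \frac{113}{-24094} - \frac{257274521}{-11277 - 12971} = \left(-113\right) \left(- \frac{1}{24094}\right) - \frac{257274521}{-24248} = \frac{113}{24094} - - \frac{36753503}{3464} = \frac{113}{24094} + \frac{36753503}{3464} = \frac{442769646357}{41730808}$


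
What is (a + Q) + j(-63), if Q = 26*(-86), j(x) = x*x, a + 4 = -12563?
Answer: -10834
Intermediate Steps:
a = -12567 (a = -4 - 12563 = -12567)
j(x) = x²
Q = -2236
(a + Q) + j(-63) = (-12567 - 2236) + (-63)² = -14803 + 3969 = -10834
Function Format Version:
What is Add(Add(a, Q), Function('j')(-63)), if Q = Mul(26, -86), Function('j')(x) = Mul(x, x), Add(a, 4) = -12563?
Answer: -10834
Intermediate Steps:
a = -12567 (a = Add(-4, -12563) = -12567)
Function('j')(x) = Pow(x, 2)
Q = -2236
Add(Add(a, Q), Function('j')(-63)) = Add(Add(-12567, -2236), Pow(-63, 2)) = Add(-14803, 3969) = -10834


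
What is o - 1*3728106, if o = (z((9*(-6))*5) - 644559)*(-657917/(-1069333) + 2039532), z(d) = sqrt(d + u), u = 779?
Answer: -1405748189151096105/1069333 + 2180939530073*sqrt(509)/1069333 ≈ -1.3146e+12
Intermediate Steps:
z(d) = sqrt(779 + d) (z(d) = sqrt(d + 779) = sqrt(779 + d))
o = -1405744202564322807/1069333 + 2180939530073*sqrt(509)/1069333 (o = (sqrt(779 + (9*(-6))*5) - 644559)*(-657917/(-1069333) + 2039532) = (sqrt(779 - 54*5) - 644559)*(-657917*(-1/1069333) + 2039532) = (sqrt(779 - 270) - 644559)*(657917/1069333 + 2039532) = (sqrt(509) - 644559)*(2180939530073/1069333) = (-644559 + sqrt(509))*(2180939530073/1069333) = -1405744202564322807/1069333 + 2180939530073*sqrt(509)/1069333 ≈ -1.3146e+12)
o - 1*3728106 = (-1405744202564322807/1069333 + 2180939530073*sqrt(509)/1069333) - 1*3728106 = (-1405744202564322807/1069333 + 2180939530073*sqrt(509)/1069333) - 3728106 = -1405748189151096105/1069333 + 2180939530073*sqrt(509)/1069333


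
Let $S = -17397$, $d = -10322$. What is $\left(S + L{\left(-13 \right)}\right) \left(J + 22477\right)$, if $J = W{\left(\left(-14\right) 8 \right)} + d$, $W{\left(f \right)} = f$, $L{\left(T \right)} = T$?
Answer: $-209668630$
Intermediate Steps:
$J = -10434$ ($J = \left(-14\right) 8 - 10322 = -112 - 10322 = -10434$)
$\left(S + L{\left(-13 \right)}\right) \left(J + 22477\right) = \left(-17397 - 13\right) \left(-10434 + 22477\right) = \left(-17410\right) 12043 = -209668630$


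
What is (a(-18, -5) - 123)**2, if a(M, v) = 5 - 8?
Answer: 15876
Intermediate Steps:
a(M, v) = -3
(a(-18, -5) - 123)**2 = (-3 - 123)**2 = (-126)**2 = 15876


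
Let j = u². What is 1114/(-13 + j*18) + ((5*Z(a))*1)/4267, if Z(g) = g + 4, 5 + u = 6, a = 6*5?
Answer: 279664/1255 ≈ 222.84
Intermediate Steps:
a = 30
u = 1 (u = -5 + 6 = 1)
Z(g) = 4 + g
j = 1 (j = 1² = 1)
1114/(-13 + j*18) + ((5*Z(a))*1)/4267 = 1114/(-13 + 1*18) + ((5*(4 + 30))*1)/4267 = 1114/(-13 + 18) + ((5*34)*1)*(1/4267) = 1114/5 + (170*1)*(1/4267) = 1114*(⅕) + 170*(1/4267) = 1114/5 + 10/251 = 279664/1255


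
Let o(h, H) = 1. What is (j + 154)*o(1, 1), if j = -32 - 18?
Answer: 104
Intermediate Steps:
j = -50
(j + 154)*o(1, 1) = (-50 + 154)*1 = 104*1 = 104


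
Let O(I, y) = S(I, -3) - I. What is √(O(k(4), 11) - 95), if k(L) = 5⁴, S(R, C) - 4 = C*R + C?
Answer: I*√2594 ≈ 50.931*I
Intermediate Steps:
S(R, C) = 4 + C + C*R (S(R, C) = 4 + (C*R + C) = 4 + (C + C*R) = 4 + C + C*R)
k(L) = 625
O(I, y) = 1 - 4*I (O(I, y) = (4 - 3 - 3*I) - I = (1 - 3*I) - I = 1 - 4*I)
√(O(k(4), 11) - 95) = √((1 - 4*625) - 95) = √((1 - 2500) - 95) = √(-2499 - 95) = √(-2594) = I*√2594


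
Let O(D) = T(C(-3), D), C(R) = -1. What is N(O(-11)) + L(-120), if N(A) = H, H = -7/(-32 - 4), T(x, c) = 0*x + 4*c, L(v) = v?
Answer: -4313/36 ≈ -119.81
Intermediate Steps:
T(x, c) = 4*c (T(x, c) = 0 + 4*c = 4*c)
O(D) = 4*D
H = 7/36 (H = -7/(-36) = -7*(-1/36) = 7/36 ≈ 0.19444)
N(A) = 7/36
N(O(-11)) + L(-120) = 7/36 - 120 = -4313/36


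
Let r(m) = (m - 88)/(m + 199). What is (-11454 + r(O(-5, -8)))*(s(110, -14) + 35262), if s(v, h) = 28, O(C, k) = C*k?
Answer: -96608280660/239 ≈ -4.0422e+8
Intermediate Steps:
r(m) = (-88 + m)/(199 + m)
(-11454 + r(O(-5, -8)))*(s(110, -14) + 35262) = (-11454 + (-88 - 5*(-8))/(199 - 5*(-8)))*(28 + 35262) = (-11454 + (-88 + 40)/(199 + 40))*35290 = (-11454 - 48/239)*35290 = -2737554/239*35290 = -96608280660/239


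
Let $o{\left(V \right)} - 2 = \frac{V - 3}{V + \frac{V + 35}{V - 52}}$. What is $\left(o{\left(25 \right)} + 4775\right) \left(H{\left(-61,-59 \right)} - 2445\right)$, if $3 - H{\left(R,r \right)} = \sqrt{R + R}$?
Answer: $- \frac{2391897486}{205} - \frac{979483 i \sqrt{122}}{205} \approx -1.1668 \cdot 10^{7} - 52774.0 i$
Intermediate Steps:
$o{\left(V \right)} = 2 + \frac{-3 + V}{V + \frac{35 + V}{-52 + V}}$ ($o{\left(V \right)} = 2 + \frac{V - 3}{V + \frac{V + 35}{V - 52}} = 2 + \frac{-3 + V}{V + \frac{35 + V}{-52 + V}}$)
$H{\left(R,r \right)} = 3 - \sqrt{2} \sqrt{R}$ ($H{\left(R,r \right)} = 3 - \sqrt{R + R} = 3 - \sqrt{2 R} = 3 - \sqrt{2} \sqrt{R}$)
$\left(o{\left(25 \right)} + 4775\right) \left(H{\left(-61,-59 \right)} - 2445\right) = \left(\frac{226 - 3925 + 3 \cdot 25^{2}}{35 + 25^{2} - 1275} + 4775\right) \left(\left(3 - \sqrt{2} \sqrt{-61}\right) - 2445\right) = \left(\frac{226 - 3925 + 3 \cdot 625}{35 + 625 - 1275} + 4775\right) \left(\left(3 - \sqrt{2} i \sqrt{61}\right) - 2445\right) = \left(\frac{226 - 3925 + 1875}{-615} + 4775\right) \left(\left(3 - i \sqrt{122}\right) - 2445\right) = \left(\left(- \frac{1}{615}\right) \left(-1824\right) + 4775\right) \left(-2442 - i \sqrt{122}\right) = \left(\frac{608}{205} + 4775\right) \left(-2442 - i \sqrt{122}\right) = \frac{979483 \left(-2442 - i \sqrt{122}\right)}{205} = - \frac{2391897486}{205} - \frac{979483 i \sqrt{122}}{205}$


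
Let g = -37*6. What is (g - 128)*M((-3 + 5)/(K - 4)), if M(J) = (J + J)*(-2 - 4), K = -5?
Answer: -2800/3 ≈ -933.33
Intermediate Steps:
g = -222
M(J) = -12*J (M(J) = (2*J)*(-6) = -12*J)
(g - 128)*M((-3 + 5)/(K - 4)) = (-222 - 128)*(-12*(-3 + 5)/(-5 - 4)) = -(-4200)*2/(-9) = -(-4200)*2*(-⅑) = -(-4200)*(-2)/9 = -350*8/3 = -2800/3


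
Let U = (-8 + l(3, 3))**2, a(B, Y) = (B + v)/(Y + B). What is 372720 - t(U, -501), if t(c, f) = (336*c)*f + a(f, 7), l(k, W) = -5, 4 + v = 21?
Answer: 7118911246/247 ≈ 2.8822e+7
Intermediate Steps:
v = 17 (v = -4 + 21 = 17)
a(B, Y) = (17 + B)/(B + Y) (a(B, Y) = (B + 17)/(Y + B) = (17 + B)/(B + Y))
U = 169 (U = (-8 - 5)**2 = (-13)**2 = 169)
t(c, f) = (17 + f)/(7 + f) + 336*c*f (t(c, f) = (336*c)*f + (17 + f)/(f + 7) = 336*c*f + (17 + f)/(7 + f) = (17 + f)/(7 + f) + 336*c*f)
372720 - t(U, -501) = 372720 - (17 - 501 + 336*169*(-501)*(7 - 501))/(7 - 501) = 372720 - (17 - 501 + 336*169*(-501)*(-494))/(-494) = 372720 - (-1)*(17 - 501 + 14053699296)/494 = 372720 - (-1)*14053698812/494 = 372720 - 1*(-7026849406/247) = 372720 + 7026849406/247 = 7118911246/247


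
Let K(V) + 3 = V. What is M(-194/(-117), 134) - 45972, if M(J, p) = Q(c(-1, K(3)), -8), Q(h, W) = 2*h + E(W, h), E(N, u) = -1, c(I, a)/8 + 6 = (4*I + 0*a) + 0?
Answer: -46133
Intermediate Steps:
K(V) = -3 + V
c(I, a) = -48 + 32*I (c(I, a) = -48 + 8*((4*I + 0*a) + 0) = -48 + 8*((4*I + 0) + 0) = -48 + 8*(4*I + 0) = -48 + 8*(4*I) = -48 + 32*I)
Q(h, W) = -1 + 2*h (Q(h, W) = 2*h - 1 = -1 + 2*h)
M(J, p) = -161 (M(J, p) = -1 + 2*(-48 + 32*(-1)) = -1 + 2*(-48 - 32) = -1 + 2*(-80) = -1 - 160 = -161)
M(-194/(-117), 134) - 45972 = -161 - 45972 = -46133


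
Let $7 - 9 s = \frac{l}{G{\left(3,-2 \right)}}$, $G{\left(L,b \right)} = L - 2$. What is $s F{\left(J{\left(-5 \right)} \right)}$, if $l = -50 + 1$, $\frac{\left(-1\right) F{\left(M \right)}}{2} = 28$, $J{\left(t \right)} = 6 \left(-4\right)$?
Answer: $- \frac{3136}{9} \approx -348.44$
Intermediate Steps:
$G{\left(L,b \right)} = -2 + L$ ($G{\left(L,b \right)} = L - 2 = -2 + L$)
$J{\left(t \right)} = -24$
$F{\left(M \right)} = -56$ ($F{\left(M \right)} = \left(-2\right) 28 = -56$)
$l = -49$
$s = \frac{56}{9}$ ($s = \frac{7}{9} - \frac{\frac{1}{-2 + 3} \left(-49\right)}{9} = \frac{7}{9} - \frac{1^{-1} \left(-49\right)}{9} = \frac{7}{9} - \frac{1 \left(-49\right)}{9} = \frac{7}{9} - - \frac{49}{9} = \frac{7}{9} + \frac{49}{9} = \frac{56}{9} \approx 6.2222$)
$s F{\left(J{\left(-5 \right)} \right)} = \frac{56}{9} \left(-56\right) = - \frac{3136}{9}$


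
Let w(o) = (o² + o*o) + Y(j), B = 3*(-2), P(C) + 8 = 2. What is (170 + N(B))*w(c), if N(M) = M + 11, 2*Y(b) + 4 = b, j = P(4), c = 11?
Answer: 41475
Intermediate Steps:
P(C) = -6 (P(C) = -8 + 2 = -6)
j = -6
Y(b) = -2 + b/2
B = -6
N(M) = 11 + M
w(o) = -5 + 2*o² (w(o) = (o² + o*o) + (-2 + (½)*(-6)) = (o² + o²) + (-2 - 3) = 2*o² - 5 = -5 + 2*o²)
(170 + N(B))*w(c) = (170 + (11 - 6))*(-5 + 2*11²) = (170 + 5)*(-5 + 2*121) = 175*(-5 + 242) = 175*237 = 41475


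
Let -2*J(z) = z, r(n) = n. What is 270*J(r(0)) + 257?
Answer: 257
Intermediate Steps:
J(z) = -z/2
270*J(r(0)) + 257 = 270*(-½*0) + 257 = 270*0 + 257 = 0 + 257 = 257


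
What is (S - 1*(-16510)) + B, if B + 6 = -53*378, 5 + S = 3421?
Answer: -114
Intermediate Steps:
S = 3416 (S = -5 + 3421 = 3416)
B = -20040 (B = -6 - 53*378 = -6 - 20034 = -20040)
(S - 1*(-16510)) + B = (3416 - 1*(-16510)) - 20040 = (3416 + 16510) - 20040 = 19926 - 20040 = -114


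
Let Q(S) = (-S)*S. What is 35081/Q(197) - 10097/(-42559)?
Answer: -1101157806/1651672231 ≈ -0.66669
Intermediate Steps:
Q(S) = -S**2
35081/Q(197) - 10097/(-42559) = 35081/((-1*197**2)) - 10097/(-42559) = 35081/((-1*38809)) - 10097*(-1/42559) = 35081/(-38809) + 10097/42559 = 35081*(-1/38809) + 10097/42559 = -35081/38809 + 10097/42559 = -1101157806/1651672231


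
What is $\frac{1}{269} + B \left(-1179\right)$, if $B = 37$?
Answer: $- \frac{11734586}{269} \approx -43623.0$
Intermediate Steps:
$\frac{1}{269} + B \left(-1179\right) = \frac{1}{269} + 37 \left(-1179\right) = \frac{1}{269} - 43623 = - \frac{11734586}{269}$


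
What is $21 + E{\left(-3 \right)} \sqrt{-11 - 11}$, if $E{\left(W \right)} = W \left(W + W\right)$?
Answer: $21 + 18 i \sqrt{22} \approx 21.0 + 84.427 i$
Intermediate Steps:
$E{\left(W \right)} = 2 W^{2}$ ($E{\left(W \right)} = W 2 W = 2 W^{2}$)
$21 + E{\left(-3 \right)} \sqrt{-11 - 11} = 21 + 2 \left(-3\right)^{2} \sqrt{-11 - 11} = 21 + 2 \cdot 9 \sqrt{-22} = 21 + 18 i \sqrt{22}$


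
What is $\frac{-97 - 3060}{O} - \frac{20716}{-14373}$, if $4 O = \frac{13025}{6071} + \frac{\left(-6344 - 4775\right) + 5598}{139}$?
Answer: $\frac{12818414170291}{37977677289} \approx 337.52$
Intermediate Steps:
$O = - \frac{7926879}{843869}$ ($O = \frac{\frac{13025}{6071} + \frac{\left(-6344 - 4775\right) + 5598}{139}}{4} = \frac{13025 \cdot \frac{1}{6071} + \left(-11119 + 5598\right) \frac{1}{139}}{4} = \frac{\frac{13025}{6071} - \frac{5521}{139}}{4} = \frac{1}{4} \left(- \frac{31707516}{843869}\right) = - \frac{7926879}{843869} \approx -9.3935$)
$\frac{-97 - 3060}{O} - \frac{20716}{-14373} = \frac{-97 - 3060}{- \frac{7926879}{843869}} - \frac{20716}{-14373} = \left(-97 - 3060\right) \left(- \frac{843869}{7926879}\right) - - \frac{20716}{14373} = \left(-3157\right) \left(- \frac{843869}{7926879}\right) + \frac{20716}{14373} = \frac{2664094433}{7926879} + \frac{20716}{14373} = \frac{12818414170291}{37977677289}$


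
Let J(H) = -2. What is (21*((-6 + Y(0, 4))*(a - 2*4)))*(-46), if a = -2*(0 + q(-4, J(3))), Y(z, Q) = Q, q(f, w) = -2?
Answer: -7728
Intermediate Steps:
a = 4 (a = -2*(0 - 2) = -2*(-2) = 4)
(21*((-6 + Y(0, 4))*(a - 2*4)))*(-46) = (21*((-6 + 4)*(4 - 2*4)))*(-46) = (21*(-2*(4 - 8)))*(-46) = (21*(-2*(-4)))*(-46) = (21*8)*(-46) = 168*(-46) = -7728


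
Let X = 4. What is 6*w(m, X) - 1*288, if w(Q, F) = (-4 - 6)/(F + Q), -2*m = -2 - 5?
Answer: -296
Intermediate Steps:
m = 7/2 (m = -(-2 - 5)/2 = -1/2*(-7) = 7/2 ≈ 3.5000)
w(Q, F) = -10/(F + Q)
6*w(m, X) - 1*288 = 6*(-10/(4 + 7/2)) - 1*288 = 6*(-10/15/2) - 288 = 6*(-10*2/15) - 288 = 6*(-4/3) - 288 = -8 - 288 = -296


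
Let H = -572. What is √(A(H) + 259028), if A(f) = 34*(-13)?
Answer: √258586 ≈ 508.51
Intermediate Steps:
A(f) = -442
√(A(H) + 259028) = √(-442 + 259028) = √258586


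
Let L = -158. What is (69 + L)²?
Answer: 7921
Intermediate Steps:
(69 + L)² = (69 - 158)² = (-89)² = 7921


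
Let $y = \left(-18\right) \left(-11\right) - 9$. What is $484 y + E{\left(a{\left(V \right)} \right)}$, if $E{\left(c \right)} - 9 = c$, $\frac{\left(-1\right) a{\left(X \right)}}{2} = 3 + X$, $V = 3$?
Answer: $91473$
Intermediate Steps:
$a{\left(X \right)} = -6 - 2 X$ ($a{\left(X \right)} = - 2 \left(3 + X\right) = -6 - 2 X$)
$E{\left(c \right)} = 9 + c$
$y = 189$ ($y = 198 - 9 = 189$)
$484 y + E{\left(a{\left(V \right)} \right)} = 484 \cdot 189 + \left(9 - 12\right) = 91476 + \left(9 - 12\right) = 91476 - 3 = 91473$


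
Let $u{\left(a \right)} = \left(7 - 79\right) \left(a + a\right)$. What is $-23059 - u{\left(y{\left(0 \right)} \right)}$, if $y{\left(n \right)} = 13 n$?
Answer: $-23059$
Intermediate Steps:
$u{\left(a \right)} = - 144 a$ ($u{\left(a \right)} = - 72 \cdot 2 a = - 144 a$)
$-23059 - u{\left(y{\left(0 \right)} \right)} = -23059 - - 144 \cdot 13 \cdot 0 = -23059 - \left(-144\right) 0 = -23059 - 0 = -23059 + 0 = -23059$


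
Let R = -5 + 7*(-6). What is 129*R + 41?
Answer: -6022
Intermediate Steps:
R = -47 (R = -5 - 42 = -47)
129*R + 41 = 129*(-47) + 41 = -6063 + 41 = -6022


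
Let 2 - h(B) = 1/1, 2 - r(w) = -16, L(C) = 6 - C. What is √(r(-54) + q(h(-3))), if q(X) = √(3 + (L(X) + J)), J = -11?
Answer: √(18 + I*√3) ≈ 4.2475 + 0.20389*I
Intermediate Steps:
r(w) = 18 (r(w) = 2 - 1*(-16) = 2 + 16 = 18)
h(B) = 1 (h(B) = 2 - 1/1 = 2 - 1*1 = 2 - 1 = 1)
q(X) = √(-2 - X) (q(X) = √(3 + ((6 - X) - 11)) = √(3 + (-5 - X)) = √(-2 - X))
√(r(-54) + q(h(-3))) = √(18 + √(-2 - 1*1)) = √(18 + √(-2 - 1)) = √(18 + √(-3)) = √(18 + I*√3)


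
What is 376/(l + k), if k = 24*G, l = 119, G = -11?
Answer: -376/145 ≈ -2.5931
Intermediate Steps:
k = -264 (k = 24*(-11) = -264)
376/(l + k) = 376/(119 - 264) = 376/(-145) = 376*(-1/145) = -376/145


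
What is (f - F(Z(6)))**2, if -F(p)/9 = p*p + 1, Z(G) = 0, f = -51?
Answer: 1764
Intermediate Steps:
F(p) = -9 - 9*p**2 (F(p) = -9*(p*p + 1) = -9*(p**2 + 1) = -9*(1 + p**2) = -9 - 9*p**2)
(f - F(Z(6)))**2 = (-51 - (-9 - 9*0**2))**2 = (-51 - (-9 - 9*0))**2 = (-51 - (-9 + 0))**2 = (-51 - 1*(-9))**2 = (-51 + 9)**2 = (-42)**2 = 1764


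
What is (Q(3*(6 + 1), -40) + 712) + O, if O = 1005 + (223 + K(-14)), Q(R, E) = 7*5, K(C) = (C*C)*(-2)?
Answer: 1583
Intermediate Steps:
K(C) = -2*C² (K(C) = C²*(-2) = -2*C²)
Q(R, E) = 35
O = 836 (O = 1005 + (223 - 2*(-14)²) = 1005 + (223 - 2*196) = 1005 + (223 - 392) = 1005 - 169 = 836)
(Q(3*(6 + 1), -40) + 712) + O = (35 + 712) + 836 = 747 + 836 = 1583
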